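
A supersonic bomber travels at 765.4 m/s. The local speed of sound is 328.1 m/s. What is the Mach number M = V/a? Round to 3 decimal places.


Step 1: M = V / a = 765.4 / 328.1
Step 2: M = 2.333

2.333


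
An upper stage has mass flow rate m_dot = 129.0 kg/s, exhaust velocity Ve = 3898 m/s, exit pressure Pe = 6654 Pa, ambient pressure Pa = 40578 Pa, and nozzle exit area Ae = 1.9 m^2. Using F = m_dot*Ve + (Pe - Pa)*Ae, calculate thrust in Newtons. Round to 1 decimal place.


Step 1: Momentum thrust = m_dot * Ve = 129.0 * 3898 = 502842.0 N
Step 2: Pressure thrust = (Pe - Pa) * Ae = (6654 - 40578) * 1.9 = -64455.6 N
Step 3: Total thrust F = 502842.0 + -64455.6 = 438386.4 N

438386.4


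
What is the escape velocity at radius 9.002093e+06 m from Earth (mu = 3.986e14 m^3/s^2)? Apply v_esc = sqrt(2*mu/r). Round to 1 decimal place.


Step 1: 2*mu/r = 2 * 3.986e14 / 9.002093e+06 = 88557183.3128
Step 2: v_esc = sqrt(88557183.3128) = 9410.5 m/s

9410.5


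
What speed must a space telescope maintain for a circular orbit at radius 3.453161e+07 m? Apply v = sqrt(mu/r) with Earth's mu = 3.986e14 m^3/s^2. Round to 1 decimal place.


Step 1: mu / r = 3.986e14 / 3.453161e+07 = 11543047.0806
Step 2: v = sqrt(11543047.0806) = 3397.5 m/s

3397.5


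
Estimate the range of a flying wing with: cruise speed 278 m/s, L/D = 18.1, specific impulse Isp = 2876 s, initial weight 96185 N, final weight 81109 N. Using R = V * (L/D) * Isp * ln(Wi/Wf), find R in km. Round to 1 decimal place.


Step 1: Coefficient = V * (L/D) * Isp = 278 * 18.1 * 2876 = 14471456.8 m
Step 2: Wi/Wf = 96185 / 81109 = 1.185873
Step 3: ln(1.185873) = 0.170479
Step 4: R = 14471456.8 * 0.170479 = 2467086.6 m = 2467.1 km

2467.1


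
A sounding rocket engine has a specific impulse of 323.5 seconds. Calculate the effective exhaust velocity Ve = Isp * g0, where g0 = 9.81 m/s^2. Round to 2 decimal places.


Step 1: Ve = Isp * g0 = 323.5 * 9.81
Step 2: Ve = 3173.54 m/s

3173.54


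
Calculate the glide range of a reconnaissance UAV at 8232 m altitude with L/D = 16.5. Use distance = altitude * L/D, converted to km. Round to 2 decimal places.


Step 1: Glide distance = altitude * L/D = 8232 * 16.5 = 135828.0 m
Step 2: Convert to km: 135828.0 / 1000 = 135.83 km

135.83


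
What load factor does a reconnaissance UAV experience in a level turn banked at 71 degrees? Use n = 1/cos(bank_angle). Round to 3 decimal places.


Step 1: Convert 71 degrees to radians = 1.239184
Step 2: cos(71 deg) = 0.325568
Step 3: n = 1 / 0.325568 = 3.072

3.072


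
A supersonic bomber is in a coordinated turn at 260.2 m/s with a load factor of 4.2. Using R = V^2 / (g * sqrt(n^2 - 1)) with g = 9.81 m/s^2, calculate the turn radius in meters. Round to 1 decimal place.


Step 1: V^2 = 260.2^2 = 67704.04
Step 2: n^2 - 1 = 4.2^2 - 1 = 16.64
Step 3: sqrt(16.64) = 4.079216
Step 4: R = 67704.04 / (9.81 * 4.079216) = 1691.9 m

1691.9


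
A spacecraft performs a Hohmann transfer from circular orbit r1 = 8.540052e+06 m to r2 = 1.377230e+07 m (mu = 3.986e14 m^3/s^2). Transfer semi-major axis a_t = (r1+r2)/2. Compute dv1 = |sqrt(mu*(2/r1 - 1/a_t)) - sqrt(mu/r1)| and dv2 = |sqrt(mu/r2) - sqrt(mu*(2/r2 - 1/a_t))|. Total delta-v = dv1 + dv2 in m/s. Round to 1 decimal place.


Step 1: Transfer semi-major axis a_t = (8.540052e+06 + 1.377230e+07) / 2 = 1.115618e+07 m
Step 2: v1 (circular at r1) = sqrt(mu/r1) = 6831.85 m/s
Step 3: v_t1 = sqrt(mu*(2/r1 - 1/a_t)) = 7590.74 m/s
Step 4: dv1 = |7590.74 - 6831.85| = 758.89 m/s
Step 5: v2 (circular at r2) = 5379.79 m/s, v_t2 = 4706.93 m/s
Step 6: dv2 = |5379.79 - 4706.93| = 672.86 m/s
Step 7: Total delta-v = 758.89 + 672.86 = 1431.7 m/s

1431.7


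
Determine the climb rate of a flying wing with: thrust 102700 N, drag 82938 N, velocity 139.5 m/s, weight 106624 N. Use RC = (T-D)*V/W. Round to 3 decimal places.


Step 1: Excess thrust = T - D = 102700 - 82938 = 19762 N
Step 2: Excess power = 19762 * 139.5 = 2756799.0 W
Step 3: RC = 2756799.0 / 106624 = 25.855 m/s

25.855


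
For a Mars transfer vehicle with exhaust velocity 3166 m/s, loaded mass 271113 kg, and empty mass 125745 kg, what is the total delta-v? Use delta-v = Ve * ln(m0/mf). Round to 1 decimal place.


Step 1: Mass ratio m0/mf = 271113 / 125745 = 2.156054
Step 2: ln(2.156054) = 0.76828
Step 3: delta-v = 3166 * 0.76828 = 2432.4 m/s

2432.4


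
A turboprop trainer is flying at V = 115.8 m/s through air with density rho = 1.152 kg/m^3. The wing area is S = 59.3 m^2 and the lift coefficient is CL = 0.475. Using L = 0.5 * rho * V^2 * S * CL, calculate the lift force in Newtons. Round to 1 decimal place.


Step 1: Calculate dynamic pressure q = 0.5 * 1.152 * 115.8^2 = 0.5 * 1.152 * 13409.64 = 7723.9526 Pa
Step 2: Multiply by wing area and lift coefficient: L = 7723.9526 * 59.3 * 0.475
Step 3: L = 458030.3916 * 0.475 = 217564.4 N

217564.4


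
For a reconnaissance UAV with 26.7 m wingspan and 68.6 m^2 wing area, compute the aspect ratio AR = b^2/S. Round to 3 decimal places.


Step 1: b^2 = 26.7^2 = 712.89
Step 2: AR = 712.89 / 68.6 = 10.392

10.392


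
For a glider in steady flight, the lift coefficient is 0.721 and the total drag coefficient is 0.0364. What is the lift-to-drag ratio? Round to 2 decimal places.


Step 1: L/D = CL / CD = 0.721 / 0.0364
Step 2: L/D = 19.81

19.81


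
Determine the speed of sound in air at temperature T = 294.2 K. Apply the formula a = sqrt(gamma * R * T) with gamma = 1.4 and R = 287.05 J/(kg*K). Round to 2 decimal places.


Step 1: gamma * R * T = 1.4 * 287.05 * 294.2 = 118230.154
Step 2: a = sqrt(118230.154) = 343.85 m/s

343.85


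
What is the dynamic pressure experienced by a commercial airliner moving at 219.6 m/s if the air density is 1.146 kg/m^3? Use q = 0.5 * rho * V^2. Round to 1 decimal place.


Step 1: V^2 = 219.6^2 = 48224.16
Step 2: q = 0.5 * 1.146 * 48224.16
Step 3: q = 27632.4 Pa

27632.4


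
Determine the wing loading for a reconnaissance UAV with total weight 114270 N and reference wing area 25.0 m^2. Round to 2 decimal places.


Step 1: Wing loading = W / S = 114270 / 25.0
Step 2: Wing loading = 4570.80 N/m^2

4570.80


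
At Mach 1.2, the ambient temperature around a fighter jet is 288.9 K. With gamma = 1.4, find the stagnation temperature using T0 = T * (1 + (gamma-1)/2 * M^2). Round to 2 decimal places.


Step 1: (gamma-1)/2 = 0.2
Step 2: M^2 = 1.44
Step 3: 1 + 0.2 * 1.44 = 1.288
Step 4: T0 = 288.9 * 1.288 = 372.10 K

372.10


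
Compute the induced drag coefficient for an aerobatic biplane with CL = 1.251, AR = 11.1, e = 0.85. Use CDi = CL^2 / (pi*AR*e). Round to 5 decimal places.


Step 1: CL^2 = 1.251^2 = 1.565001
Step 2: pi * AR * e = 3.14159 * 11.1 * 0.85 = 29.640927
Step 3: CDi = 1.565001 / 29.640927 = 0.05280

0.05280


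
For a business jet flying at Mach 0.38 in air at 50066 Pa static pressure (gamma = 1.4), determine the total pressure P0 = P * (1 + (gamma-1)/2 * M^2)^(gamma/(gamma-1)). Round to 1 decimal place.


Step 1: (gamma-1)/2 * M^2 = 0.2 * 0.1444 = 0.02888
Step 2: 1 + 0.02888 = 1.02888
Step 3: Exponent gamma/(gamma-1) = 3.5
Step 4: P0 = 50066 * 1.02888^3.5 = 55312.0 Pa

55312.0


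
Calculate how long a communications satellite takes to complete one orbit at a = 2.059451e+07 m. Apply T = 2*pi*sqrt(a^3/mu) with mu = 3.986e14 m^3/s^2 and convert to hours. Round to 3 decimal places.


Step 1: a^3 / mu = 8.734829e+21 / 3.986e14 = 2.191377e+07
Step 2: sqrt(2.191377e+07) = 4681.2146 s
Step 3: T = 2*pi * 4681.2146 = 29412.94 s
Step 4: T in hours = 29412.94 / 3600 = 8.170 hours

8.170


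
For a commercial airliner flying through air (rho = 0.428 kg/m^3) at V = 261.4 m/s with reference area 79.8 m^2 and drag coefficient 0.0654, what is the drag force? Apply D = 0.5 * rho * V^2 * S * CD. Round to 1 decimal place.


Step 1: Dynamic pressure q = 0.5 * 0.428 * 261.4^2 = 14622.6114 Pa
Step 2: Drag D = q * S * CD = 14622.6114 * 79.8 * 0.0654
Step 3: D = 76314.2 N

76314.2


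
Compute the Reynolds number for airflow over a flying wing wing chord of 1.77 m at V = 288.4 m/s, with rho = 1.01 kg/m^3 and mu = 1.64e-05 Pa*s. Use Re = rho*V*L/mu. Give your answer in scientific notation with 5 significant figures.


Step 1: Numerator = rho * V * L = 1.01 * 288.4 * 1.77 = 515.57268
Step 2: Re = 515.57268 / 1.64e-05
Step 3: Re = 3.1437e+07

3.1437e+07


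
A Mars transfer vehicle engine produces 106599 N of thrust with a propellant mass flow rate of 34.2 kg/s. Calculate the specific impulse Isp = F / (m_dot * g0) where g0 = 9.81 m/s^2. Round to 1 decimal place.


Step 1: m_dot * g0 = 34.2 * 9.81 = 335.5
Step 2: Isp = 106599 / 335.5 = 317.7 s

317.7


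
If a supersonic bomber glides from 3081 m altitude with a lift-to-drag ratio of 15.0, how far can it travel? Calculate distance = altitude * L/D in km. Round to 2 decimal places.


Step 1: Glide distance = altitude * L/D = 3081 * 15.0 = 46215.0 m
Step 2: Convert to km: 46215.0 / 1000 = 46.22 km

46.22


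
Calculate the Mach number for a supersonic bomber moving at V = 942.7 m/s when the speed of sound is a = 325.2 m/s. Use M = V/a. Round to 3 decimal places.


Step 1: M = V / a = 942.7 / 325.2
Step 2: M = 2.899

2.899


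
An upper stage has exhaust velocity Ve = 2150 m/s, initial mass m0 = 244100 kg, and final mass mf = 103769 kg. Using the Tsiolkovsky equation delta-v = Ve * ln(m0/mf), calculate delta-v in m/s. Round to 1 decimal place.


Step 1: Mass ratio m0/mf = 244100 / 103769 = 2.35234
Step 2: ln(2.35234) = 0.855411
Step 3: delta-v = 2150 * 0.855411 = 1839.1 m/s

1839.1


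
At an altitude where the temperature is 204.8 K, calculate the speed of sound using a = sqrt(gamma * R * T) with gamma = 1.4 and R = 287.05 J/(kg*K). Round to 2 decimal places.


Step 1: gamma * R * T = 1.4 * 287.05 * 204.8 = 82302.976
Step 2: a = sqrt(82302.976) = 286.88 m/s

286.88


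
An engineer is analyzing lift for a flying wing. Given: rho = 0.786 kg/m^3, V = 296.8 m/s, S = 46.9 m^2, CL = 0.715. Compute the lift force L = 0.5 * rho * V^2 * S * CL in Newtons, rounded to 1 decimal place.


Step 1: Calculate dynamic pressure q = 0.5 * 0.786 * 296.8^2 = 0.5 * 0.786 * 88090.24 = 34619.4643 Pa
Step 2: Multiply by wing area and lift coefficient: L = 34619.4643 * 46.9 * 0.715
Step 3: L = 1623652.8766 * 0.715 = 1160911.8 N

1160911.8


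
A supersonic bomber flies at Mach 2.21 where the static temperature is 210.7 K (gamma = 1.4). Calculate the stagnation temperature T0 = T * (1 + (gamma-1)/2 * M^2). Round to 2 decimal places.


Step 1: (gamma-1)/2 = 0.2
Step 2: M^2 = 4.8841
Step 3: 1 + 0.2 * 4.8841 = 1.97682
Step 4: T0 = 210.7 * 1.97682 = 416.52 K

416.52


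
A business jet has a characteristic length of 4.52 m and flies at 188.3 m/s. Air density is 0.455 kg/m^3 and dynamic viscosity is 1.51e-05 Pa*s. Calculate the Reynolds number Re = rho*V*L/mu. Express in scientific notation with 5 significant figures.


Step 1: Numerator = rho * V * L = 0.455 * 188.3 * 4.52 = 387.25778
Step 2: Re = 387.25778 / 1.51e-05
Step 3: Re = 2.5646e+07

2.5646e+07


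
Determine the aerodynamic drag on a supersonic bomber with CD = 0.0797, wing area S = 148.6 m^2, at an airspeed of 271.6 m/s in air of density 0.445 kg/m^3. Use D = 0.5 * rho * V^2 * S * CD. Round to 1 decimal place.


Step 1: Dynamic pressure q = 0.5 * 0.445 * 271.6^2 = 16413.0596 Pa
Step 2: Drag D = q * S * CD = 16413.0596 * 148.6 * 0.0797
Step 3: D = 194386.8 N

194386.8


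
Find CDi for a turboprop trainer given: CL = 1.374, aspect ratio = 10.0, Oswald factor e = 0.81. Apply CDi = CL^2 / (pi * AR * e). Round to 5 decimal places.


Step 1: CL^2 = 1.374^2 = 1.887876
Step 2: pi * AR * e = 3.14159 * 10.0 * 0.81 = 25.4469
Step 3: CDi = 1.887876 / 25.4469 = 0.07419

0.07419


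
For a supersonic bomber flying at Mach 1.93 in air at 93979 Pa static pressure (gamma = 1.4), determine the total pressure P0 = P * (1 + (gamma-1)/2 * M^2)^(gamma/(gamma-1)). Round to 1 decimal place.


Step 1: (gamma-1)/2 * M^2 = 0.2 * 3.7249 = 0.74498
Step 2: 1 + 0.74498 = 1.74498
Step 3: Exponent gamma/(gamma-1) = 3.5
Step 4: P0 = 93979 * 1.74498^3.5 = 659625.5 Pa

659625.5


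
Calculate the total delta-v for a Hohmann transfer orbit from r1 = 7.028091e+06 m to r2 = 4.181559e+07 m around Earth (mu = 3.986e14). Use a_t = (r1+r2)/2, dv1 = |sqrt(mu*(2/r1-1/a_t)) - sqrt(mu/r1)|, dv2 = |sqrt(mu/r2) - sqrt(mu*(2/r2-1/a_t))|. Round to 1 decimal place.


Step 1: Transfer semi-major axis a_t = (7.028091e+06 + 4.181559e+07) / 2 = 2.442184e+07 m
Step 2: v1 (circular at r1) = sqrt(mu/r1) = 7530.95 m/s
Step 3: v_t1 = sqrt(mu*(2/r1 - 1/a_t)) = 9854.39 m/s
Step 4: dv1 = |9854.39 - 7530.95| = 2323.44 m/s
Step 5: v2 (circular at r2) = 3087.45 m/s, v_t2 = 1656.26 m/s
Step 6: dv2 = |3087.45 - 1656.26| = 1431.19 m/s
Step 7: Total delta-v = 2323.44 + 1431.19 = 3754.6 m/s

3754.6


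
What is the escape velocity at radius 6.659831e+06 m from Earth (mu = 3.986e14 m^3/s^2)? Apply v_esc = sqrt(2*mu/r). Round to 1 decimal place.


Step 1: 2*mu/r = 2 * 3.986e14 / 6.659831e+06 = 119702737.2016
Step 2: v_esc = sqrt(119702737.2016) = 10940.9 m/s

10940.9


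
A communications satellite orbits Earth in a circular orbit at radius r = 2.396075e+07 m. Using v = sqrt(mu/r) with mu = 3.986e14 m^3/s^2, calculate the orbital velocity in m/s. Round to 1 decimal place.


Step 1: mu / r = 3.986e14 / 2.396075e+07 = 16635539.3717
Step 2: v = sqrt(16635539.3717) = 4078.7 m/s

4078.7


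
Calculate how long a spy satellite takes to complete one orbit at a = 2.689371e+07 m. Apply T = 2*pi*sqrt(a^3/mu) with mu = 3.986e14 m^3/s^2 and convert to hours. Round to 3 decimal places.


Step 1: a^3 / mu = 1.945146e+22 / 3.986e14 = 4.879944e+07
Step 2: sqrt(4.879944e+07) = 6985.6598 s
Step 3: T = 2*pi * 6985.6598 = 43892.19 s
Step 4: T in hours = 43892.19 / 3600 = 12.192 hours

12.192


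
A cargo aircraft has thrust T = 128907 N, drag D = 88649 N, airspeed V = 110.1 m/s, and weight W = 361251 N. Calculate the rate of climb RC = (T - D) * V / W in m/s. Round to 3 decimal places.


Step 1: Excess thrust = T - D = 128907 - 88649 = 40258 N
Step 2: Excess power = 40258 * 110.1 = 4432405.8 W
Step 3: RC = 4432405.8 / 361251 = 12.270 m/s

12.270


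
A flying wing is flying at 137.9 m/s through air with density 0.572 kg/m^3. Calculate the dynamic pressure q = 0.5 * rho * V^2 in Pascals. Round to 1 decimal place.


Step 1: V^2 = 137.9^2 = 19016.41
Step 2: q = 0.5 * 0.572 * 19016.41
Step 3: q = 5438.7 Pa

5438.7


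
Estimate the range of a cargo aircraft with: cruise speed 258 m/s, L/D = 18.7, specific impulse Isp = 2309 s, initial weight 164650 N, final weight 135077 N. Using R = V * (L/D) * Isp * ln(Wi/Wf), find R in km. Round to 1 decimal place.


Step 1: Coefficient = V * (L/D) * Isp = 258 * 18.7 * 2309 = 11140001.4 m
Step 2: Wi/Wf = 164650 / 135077 = 1.218934
Step 3: ln(1.218934) = 0.197977
Step 4: R = 11140001.4 * 0.197977 = 2205464.3 m = 2205.5 km

2205.5


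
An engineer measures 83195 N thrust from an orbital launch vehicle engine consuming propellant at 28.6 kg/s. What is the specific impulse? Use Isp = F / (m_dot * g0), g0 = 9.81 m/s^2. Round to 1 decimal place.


Step 1: m_dot * g0 = 28.6 * 9.81 = 280.57
Step 2: Isp = 83195 / 280.57 = 296.5 s

296.5


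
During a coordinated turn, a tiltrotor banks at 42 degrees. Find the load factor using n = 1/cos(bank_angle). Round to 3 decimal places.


Step 1: Convert 42 degrees to radians = 0.733038
Step 2: cos(42 deg) = 0.743145
Step 3: n = 1 / 0.743145 = 1.346

1.346


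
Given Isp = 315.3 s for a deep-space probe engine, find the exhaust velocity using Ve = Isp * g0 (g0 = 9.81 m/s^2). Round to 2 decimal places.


Step 1: Ve = Isp * g0 = 315.3 * 9.81
Step 2: Ve = 3093.09 m/s

3093.09


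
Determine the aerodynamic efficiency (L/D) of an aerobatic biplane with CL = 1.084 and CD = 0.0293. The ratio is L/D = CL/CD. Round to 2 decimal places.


Step 1: L/D = CL / CD = 1.084 / 0.0293
Step 2: L/D = 37.00

37.00


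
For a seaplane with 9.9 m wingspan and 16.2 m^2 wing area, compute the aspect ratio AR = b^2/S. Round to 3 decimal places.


Step 1: b^2 = 9.9^2 = 98.01
Step 2: AR = 98.01 / 16.2 = 6.050

6.050


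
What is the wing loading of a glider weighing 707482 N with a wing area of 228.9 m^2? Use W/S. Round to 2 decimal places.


Step 1: Wing loading = W / S = 707482 / 228.9
Step 2: Wing loading = 3090.79 N/m^2

3090.79


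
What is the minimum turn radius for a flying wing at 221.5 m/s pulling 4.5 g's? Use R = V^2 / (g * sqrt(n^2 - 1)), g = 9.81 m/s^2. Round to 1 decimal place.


Step 1: V^2 = 221.5^2 = 49062.25
Step 2: n^2 - 1 = 4.5^2 - 1 = 19.25
Step 3: sqrt(19.25) = 4.387482
Step 4: R = 49062.25 / (9.81 * 4.387482) = 1139.9 m

1139.9


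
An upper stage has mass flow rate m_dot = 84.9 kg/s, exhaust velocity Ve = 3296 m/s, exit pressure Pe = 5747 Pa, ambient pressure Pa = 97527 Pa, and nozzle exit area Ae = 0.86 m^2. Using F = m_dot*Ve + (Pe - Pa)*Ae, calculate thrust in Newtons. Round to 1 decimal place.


Step 1: Momentum thrust = m_dot * Ve = 84.9 * 3296 = 279830.4 N
Step 2: Pressure thrust = (Pe - Pa) * Ae = (5747 - 97527) * 0.86 = -78930.80 N
Step 3: Total thrust F = 279830.4 + -78930.80 = 200899.6 N

200899.6


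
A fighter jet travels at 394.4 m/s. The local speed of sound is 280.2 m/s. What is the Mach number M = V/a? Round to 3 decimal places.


Step 1: M = V / a = 394.4 / 280.2
Step 2: M = 1.408

1.408


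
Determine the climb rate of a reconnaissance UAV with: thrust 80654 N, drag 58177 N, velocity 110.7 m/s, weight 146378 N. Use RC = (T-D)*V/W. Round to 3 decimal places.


Step 1: Excess thrust = T - D = 80654 - 58177 = 22477 N
Step 2: Excess power = 22477 * 110.7 = 2488203.9 W
Step 3: RC = 2488203.9 / 146378 = 16.998 m/s

16.998


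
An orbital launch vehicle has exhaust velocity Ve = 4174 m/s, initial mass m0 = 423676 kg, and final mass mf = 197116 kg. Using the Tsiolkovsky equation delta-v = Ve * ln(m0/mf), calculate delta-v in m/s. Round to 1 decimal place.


Step 1: Mass ratio m0/mf = 423676 / 197116 = 2.149374
Step 2: ln(2.149374) = 0.765177
Step 3: delta-v = 4174 * 0.765177 = 3193.8 m/s

3193.8


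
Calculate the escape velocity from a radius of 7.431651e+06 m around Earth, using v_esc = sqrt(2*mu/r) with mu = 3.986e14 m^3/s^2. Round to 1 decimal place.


Step 1: 2*mu/r = 2 * 3.986e14 / 7.431651e+06 = 107270914.6326
Step 2: v_esc = sqrt(107270914.6326) = 10357.2 m/s

10357.2


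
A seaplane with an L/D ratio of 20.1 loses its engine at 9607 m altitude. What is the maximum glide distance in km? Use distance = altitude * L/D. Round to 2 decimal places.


Step 1: Glide distance = altitude * L/D = 9607 * 20.1 = 193100.7 m
Step 2: Convert to km: 193100.7 / 1000 = 193.10 km

193.10


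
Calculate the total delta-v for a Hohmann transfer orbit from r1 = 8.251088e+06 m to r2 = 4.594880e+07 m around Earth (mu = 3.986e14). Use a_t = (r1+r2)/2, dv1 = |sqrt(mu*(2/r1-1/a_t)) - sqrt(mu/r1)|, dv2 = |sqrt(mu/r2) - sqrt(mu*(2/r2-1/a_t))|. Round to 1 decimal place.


Step 1: Transfer semi-major axis a_t = (8.251088e+06 + 4.594880e+07) / 2 = 2.709994e+07 m
Step 2: v1 (circular at r1) = sqrt(mu/r1) = 6950.45 m/s
Step 3: v_t1 = sqrt(mu*(2/r1 - 1/a_t)) = 9050.36 m/s
Step 4: dv1 = |9050.36 - 6950.45| = 2099.91 m/s
Step 5: v2 (circular at r2) = 2945.31 m/s, v_t2 = 1625.19 m/s
Step 6: dv2 = |2945.31 - 1625.19| = 1320.13 m/s
Step 7: Total delta-v = 2099.91 + 1320.13 = 3420.0 m/s

3420.0


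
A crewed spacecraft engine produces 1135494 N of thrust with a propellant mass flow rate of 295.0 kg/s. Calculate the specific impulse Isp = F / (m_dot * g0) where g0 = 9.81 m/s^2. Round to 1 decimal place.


Step 1: m_dot * g0 = 295.0 * 9.81 = 2893.95
Step 2: Isp = 1135494 / 2893.95 = 392.4 s

392.4


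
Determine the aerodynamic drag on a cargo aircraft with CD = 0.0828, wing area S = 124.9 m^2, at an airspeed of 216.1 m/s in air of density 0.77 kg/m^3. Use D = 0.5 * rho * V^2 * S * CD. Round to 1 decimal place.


Step 1: Dynamic pressure q = 0.5 * 0.77 * 216.1^2 = 17979.1959 Pa
Step 2: Drag D = q * S * CD = 17979.1959 * 124.9 * 0.0828
Step 3: D = 185935.8 N

185935.8


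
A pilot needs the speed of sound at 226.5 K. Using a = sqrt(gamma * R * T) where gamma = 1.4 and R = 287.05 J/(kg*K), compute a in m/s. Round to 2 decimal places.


Step 1: gamma * R * T = 1.4 * 287.05 * 226.5 = 91023.555
Step 2: a = sqrt(91023.555) = 301.70 m/s

301.70


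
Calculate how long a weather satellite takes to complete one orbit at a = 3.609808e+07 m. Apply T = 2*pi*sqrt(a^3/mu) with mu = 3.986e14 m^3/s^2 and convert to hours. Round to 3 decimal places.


Step 1: a^3 / mu = 4.703837e+22 / 3.986e14 = 1.180090e+08
Step 2: sqrt(1.180090e+08) = 10863.1933 s
Step 3: T = 2*pi * 10863.1933 = 68255.46 s
Step 4: T in hours = 68255.46 / 3600 = 18.960 hours

18.960


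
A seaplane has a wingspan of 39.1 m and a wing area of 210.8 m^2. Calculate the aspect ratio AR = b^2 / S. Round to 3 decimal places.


Step 1: b^2 = 39.1^2 = 1528.81
Step 2: AR = 1528.81 / 210.8 = 7.252

7.252


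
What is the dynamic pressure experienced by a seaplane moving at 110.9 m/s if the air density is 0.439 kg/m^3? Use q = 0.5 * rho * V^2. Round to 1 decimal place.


Step 1: V^2 = 110.9^2 = 12298.81
Step 2: q = 0.5 * 0.439 * 12298.81
Step 3: q = 2699.6 Pa

2699.6


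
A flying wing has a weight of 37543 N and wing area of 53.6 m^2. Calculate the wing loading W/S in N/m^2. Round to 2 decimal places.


Step 1: Wing loading = W / S = 37543 / 53.6
Step 2: Wing loading = 700.43 N/m^2

700.43


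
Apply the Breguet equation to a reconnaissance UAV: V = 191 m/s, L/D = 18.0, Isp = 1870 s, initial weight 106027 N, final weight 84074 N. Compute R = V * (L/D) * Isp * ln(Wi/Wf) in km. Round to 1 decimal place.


Step 1: Coefficient = V * (L/D) * Isp = 191 * 18.0 * 1870 = 6429060.0 m
Step 2: Wi/Wf = 106027 / 84074 = 1.261115
Step 3: ln(1.261115) = 0.231996
Step 4: R = 6429060.0 * 0.231996 = 1491518.9 m = 1491.5 km

1491.5


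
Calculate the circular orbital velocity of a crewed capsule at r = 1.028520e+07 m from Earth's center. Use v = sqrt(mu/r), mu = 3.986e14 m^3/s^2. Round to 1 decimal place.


Step 1: mu / r = 3.986e14 / 1.028520e+07 = 38754715.5136
Step 2: v = sqrt(38754715.5136) = 6225.3 m/s

6225.3


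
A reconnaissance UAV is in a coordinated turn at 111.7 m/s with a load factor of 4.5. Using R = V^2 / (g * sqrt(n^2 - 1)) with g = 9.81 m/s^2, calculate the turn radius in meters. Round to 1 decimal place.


Step 1: V^2 = 111.7^2 = 12476.89
Step 2: n^2 - 1 = 4.5^2 - 1 = 19.25
Step 3: sqrt(19.25) = 4.387482
Step 4: R = 12476.89 / (9.81 * 4.387482) = 289.9 m

289.9


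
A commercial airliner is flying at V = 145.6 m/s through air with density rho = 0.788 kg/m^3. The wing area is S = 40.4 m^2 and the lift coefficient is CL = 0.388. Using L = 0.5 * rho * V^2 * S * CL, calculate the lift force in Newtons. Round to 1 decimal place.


Step 1: Calculate dynamic pressure q = 0.5 * 0.788 * 145.6^2 = 0.5 * 0.788 * 21199.36 = 8352.5478 Pa
Step 2: Multiply by wing area and lift coefficient: L = 8352.5478 * 40.4 * 0.388
Step 3: L = 337442.9327 * 0.388 = 130927.9 N

130927.9


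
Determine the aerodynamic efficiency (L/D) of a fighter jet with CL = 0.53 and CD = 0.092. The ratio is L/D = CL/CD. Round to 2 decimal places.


Step 1: L/D = CL / CD = 0.53 / 0.092
Step 2: L/D = 5.76

5.76


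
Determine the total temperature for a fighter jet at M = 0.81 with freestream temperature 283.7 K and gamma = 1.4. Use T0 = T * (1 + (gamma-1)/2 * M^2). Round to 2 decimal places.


Step 1: (gamma-1)/2 = 0.2
Step 2: M^2 = 0.6561
Step 3: 1 + 0.2 * 0.6561 = 1.13122
Step 4: T0 = 283.7 * 1.13122 = 320.93 K

320.93


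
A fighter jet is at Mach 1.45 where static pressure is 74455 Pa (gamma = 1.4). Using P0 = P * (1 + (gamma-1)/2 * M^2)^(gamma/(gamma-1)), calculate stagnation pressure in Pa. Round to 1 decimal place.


Step 1: (gamma-1)/2 * M^2 = 0.2 * 2.1025 = 0.4205
Step 2: 1 + 0.4205 = 1.4205
Step 3: Exponent gamma/(gamma-1) = 3.5
Step 4: P0 = 74455 * 1.4205^3.5 = 254353.8 Pa

254353.8


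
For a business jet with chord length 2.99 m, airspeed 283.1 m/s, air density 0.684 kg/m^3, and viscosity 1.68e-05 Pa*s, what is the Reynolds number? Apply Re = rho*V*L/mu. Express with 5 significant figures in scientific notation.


Step 1: Numerator = rho * V * L = 0.684 * 283.1 * 2.99 = 578.984796
Step 2: Re = 578.984796 / 1.68e-05
Step 3: Re = 3.4463e+07

3.4463e+07


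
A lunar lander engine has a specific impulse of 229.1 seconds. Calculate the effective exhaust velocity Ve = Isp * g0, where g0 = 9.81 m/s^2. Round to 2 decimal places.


Step 1: Ve = Isp * g0 = 229.1 * 9.81
Step 2: Ve = 2247.47 m/s

2247.47


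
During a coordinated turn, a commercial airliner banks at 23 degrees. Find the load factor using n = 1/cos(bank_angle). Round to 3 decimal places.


Step 1: Convert 23 degrees to radians = 0.401426
Step 2: cos(23 deg) = 0.920505
Step 3: n = 1 / 0.920505 = 1.086

1.086


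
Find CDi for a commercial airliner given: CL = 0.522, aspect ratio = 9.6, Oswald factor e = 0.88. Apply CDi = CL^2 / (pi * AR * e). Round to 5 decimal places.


Step 1: CL^2 = 0.522^2 = 0.272484
Step 2: pi * AR * e = 3.14159 * 9.6 * 0.88 = 26.540175
Step 3: CDi = 0.272484 / 26.540175 = 0.01027

0.01027


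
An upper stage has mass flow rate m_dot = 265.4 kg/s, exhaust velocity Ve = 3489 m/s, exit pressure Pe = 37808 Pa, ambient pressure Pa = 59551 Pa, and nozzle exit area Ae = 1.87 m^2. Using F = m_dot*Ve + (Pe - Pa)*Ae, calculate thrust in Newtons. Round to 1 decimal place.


Step 1: Momentum thrust = m_dot * Ve = 265.4 * 3489 = 925980.6 N
Step 2: Pressure thrust = (Pe - Pa) * Ae = (37808 - 59551) * 1.87 = -40659.41 N
Step 3: Total thrust F = 925980.6 + -40659.41 = 885321.2 N

885321.2


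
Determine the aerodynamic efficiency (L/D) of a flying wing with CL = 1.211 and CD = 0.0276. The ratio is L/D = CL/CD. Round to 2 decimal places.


Step 1: L/D = CL / CD = 1.211 / 0.0276
Step 2: L/D = 43.88

43.88


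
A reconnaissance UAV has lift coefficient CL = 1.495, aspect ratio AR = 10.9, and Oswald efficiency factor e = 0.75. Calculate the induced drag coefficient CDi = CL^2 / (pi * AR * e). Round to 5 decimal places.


Step 1: CL^2 = 1.495^2 = 2.235025
Step 2: pi * AR * e = 3.14159 * 10.9 * 0.75 = 25.68252
Step 3: CDi = 2.235025 / 25.68252 = 0.08703

0.08703


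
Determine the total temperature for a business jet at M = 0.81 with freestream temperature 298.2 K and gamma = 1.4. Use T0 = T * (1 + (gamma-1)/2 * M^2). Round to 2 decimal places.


Step 1: (gamma-1)/2 = 0.2
Step 2: M^2 = 0.6561
Step 3: 1 + 0.2 * 0.6561 = 1.13122
Step 4: T0 = 298.2 * 1.13122 = 337.33 K

337.33


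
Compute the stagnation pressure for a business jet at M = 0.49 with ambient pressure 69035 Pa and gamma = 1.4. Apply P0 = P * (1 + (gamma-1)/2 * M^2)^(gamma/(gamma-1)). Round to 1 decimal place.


Step 1: (gamma-1)/2 * M^2 = 0.2 * 0.2401 = 0.04802
Step 2: 1 + 0.04802 = 1.04802
Step 3: Exponent gamma/(gamma-1) = 3.5
Step 4: P0 = 69035 * 1.04802^3.5 = 81351.0 Pa

81351.0


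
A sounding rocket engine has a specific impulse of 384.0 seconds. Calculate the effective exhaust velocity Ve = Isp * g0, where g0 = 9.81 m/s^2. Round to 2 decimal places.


Step 1: Ve = Isp * g0 = 384.0 * 9.81
Step 2: Ve = 3767.04 m/s

3767.04


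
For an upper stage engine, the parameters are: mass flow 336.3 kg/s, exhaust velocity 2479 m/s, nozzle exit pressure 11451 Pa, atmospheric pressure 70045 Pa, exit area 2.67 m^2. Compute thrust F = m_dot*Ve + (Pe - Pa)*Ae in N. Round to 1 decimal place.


Step 1: Momentum thrust = m_dot * Ve = 336.3 * 2479 = 833687.7 N
Step 2: Pressure thrust = (Pe - Pa) * Ae = (11451 - 70045) * 2.67 = -156445.98 N
Step 3: Total thrust F = 833687.7 + -156445.98 = 677241.7 N

677241.7


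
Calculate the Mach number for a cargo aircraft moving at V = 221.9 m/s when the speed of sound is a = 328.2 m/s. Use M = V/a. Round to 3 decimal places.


Step 1: M = V / a = 221.9 / 328.2
Step 2: M = 0.676

0.676


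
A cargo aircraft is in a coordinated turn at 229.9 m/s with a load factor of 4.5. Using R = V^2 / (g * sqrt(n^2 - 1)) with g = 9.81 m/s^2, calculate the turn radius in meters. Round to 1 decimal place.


Step 1: V^2 = 229.9^2 = 52854.01
Step 2: n^2 - 1 = 4.5^2 - 1 = 19.25
Step 3: sqrt(19.25) = 4.387482
Step 4: R = 52854.01 / (9.81 * 4.387482) = 1228.0 m

1228.0


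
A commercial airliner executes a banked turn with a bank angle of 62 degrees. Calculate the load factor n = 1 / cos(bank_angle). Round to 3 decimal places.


Step 1: Convert 62 degrees to radians = 1.082104
Step 2: cos(62 deg) = 0.469472
Step 3: n = 1 / 0.469472 = 2.130

2.130


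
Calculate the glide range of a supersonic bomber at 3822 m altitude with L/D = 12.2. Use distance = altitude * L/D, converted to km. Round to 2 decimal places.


Step 1: Glide distance = altitude * L/D = 3822 * 12.2 = 46628.4 m
Step 2: Convert to km: 46628.4 / 1000 = 46.63 km

46.63


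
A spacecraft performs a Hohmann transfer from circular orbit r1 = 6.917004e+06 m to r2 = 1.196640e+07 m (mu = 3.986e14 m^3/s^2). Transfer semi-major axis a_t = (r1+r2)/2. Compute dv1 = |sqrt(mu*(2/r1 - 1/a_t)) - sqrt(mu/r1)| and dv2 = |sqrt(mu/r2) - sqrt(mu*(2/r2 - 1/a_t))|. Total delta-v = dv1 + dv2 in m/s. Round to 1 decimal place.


Step 1: Transfer semi-major axis a_t = (6.917004e+06 + 1.196640e+07) / 2 = 9.441702e+06 m
Step 2: v1 (circular at r1) = sqrt(mu/r1) = 7591.19 m/s
Step 3: v_t1 = sqrt(mu*(2/r1 - 1/a_t)) = 8546.07 m/s
Step 4: dv1 = |8546.07 - 7591.19| = 954.88 m/s
Step 5: v2 (circular at r2) = 5771.48 m/s, v_t2 = 4939.93 m/s
Step 6: dv2 = |5771.48 - 4939.93| = 831.55 m/s
Step 7: Total delta-v = 954.88 + 831.55 = 1786.4 m/s

1786.4


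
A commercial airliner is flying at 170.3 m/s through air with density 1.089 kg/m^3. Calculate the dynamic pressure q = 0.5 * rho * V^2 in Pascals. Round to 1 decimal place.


Step 1: V^2 = 170.3^2 = 29002.09
Step 2: q = 0.5 * 1.089 * 29002.09
Step 3: q = 15791.6 Pa

15791.6


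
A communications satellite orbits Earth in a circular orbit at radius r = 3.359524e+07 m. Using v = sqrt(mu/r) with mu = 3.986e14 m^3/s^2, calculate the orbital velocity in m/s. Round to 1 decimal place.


Step 1: mu / r = 3.986e14 / 3.359524e+07 = 11864776.0814
Step 2: v = sqrt(11864776.0814) = 3444.5 m/s

3444.5


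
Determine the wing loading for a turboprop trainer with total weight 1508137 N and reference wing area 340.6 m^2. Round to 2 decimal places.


Step 1: Wing loading = W / S = 1508137 / 340.6
Step 2: Wing loading = 4427.88 N/m^2

4427.88


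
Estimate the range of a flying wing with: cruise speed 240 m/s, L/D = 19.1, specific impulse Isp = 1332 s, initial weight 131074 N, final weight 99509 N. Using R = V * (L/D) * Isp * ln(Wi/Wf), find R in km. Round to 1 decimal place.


Step 1: Coefficient = V * (L/D) * Isp = 240 * 19.1 * 1332 = 6105888.0 m
Step 2: Wi/Wf = 131074 / 99509 = 1.317207
Step 3: ln(1.317207) = 0.275514
Step 4: R = 6105888.0 * 0.275514 = 1682257.4 m = 1682.3 km

1682.3


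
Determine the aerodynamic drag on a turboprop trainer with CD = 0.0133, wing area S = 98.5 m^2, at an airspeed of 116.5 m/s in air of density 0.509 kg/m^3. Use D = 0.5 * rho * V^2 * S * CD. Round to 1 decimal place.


Step 1: Dynamic pressure q = 0.5 * 0.509 * 116.5^2 = 3454.1376 Pa
Step 2: Drag D = q * S * CD = 3454.1376 * 98.5 * 0.0133
Step 3: D = 4525.1 N

4525.1


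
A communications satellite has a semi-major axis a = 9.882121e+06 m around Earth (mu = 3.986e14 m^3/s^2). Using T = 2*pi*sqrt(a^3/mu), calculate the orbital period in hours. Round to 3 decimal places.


Step 1: a^3 / mu = 9.650515e+20 / 3.986e14 = 2.421103e+06
Step 2: sqrt(2.421103e+06) = 1555.9893 s
Step 3: T = 2*pi * 1555.9893 = 9776.57 s
Step 4: T in hours = 9776.57 / 3600 = 2.716 hours

2.716


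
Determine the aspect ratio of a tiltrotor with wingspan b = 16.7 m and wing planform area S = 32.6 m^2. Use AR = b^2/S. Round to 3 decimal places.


Step 1: b^2 = 16.7^2 = 278.89
Step 2: AR = 278.89 / 32.6 = 8.555

8.555


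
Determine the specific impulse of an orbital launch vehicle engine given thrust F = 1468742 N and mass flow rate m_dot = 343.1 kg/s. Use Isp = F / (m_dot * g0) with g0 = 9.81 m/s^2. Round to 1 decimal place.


Step 1: m_dot * g0 = 343.1 * 9.81 = 3365.81
Step 2: Isp = 1468742 / 3365.81 = 436.4 s

436.4


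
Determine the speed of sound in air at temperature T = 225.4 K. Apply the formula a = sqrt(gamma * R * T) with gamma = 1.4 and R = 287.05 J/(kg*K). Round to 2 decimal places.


Step 1: gamma * R * T = 1.4 * 287.05 * 225.4 = 90581.498
Step 2: a = sqrt(90581.498) = 300.97 m/s

300.97


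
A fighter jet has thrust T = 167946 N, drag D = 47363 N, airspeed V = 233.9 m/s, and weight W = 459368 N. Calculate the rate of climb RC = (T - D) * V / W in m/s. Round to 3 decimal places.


Step 1: Excess thrust = T - D = 167946 - 47363 = 120583 N
Step 2: Excess power = 120583 * 233.9 = 28204363.7 W
Step 3: RC = 28204363.7 / 459368 = 61.398 m/s

61.398


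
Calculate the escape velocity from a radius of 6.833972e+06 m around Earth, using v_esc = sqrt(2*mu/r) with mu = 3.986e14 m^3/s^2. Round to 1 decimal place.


Step 1: 2*mu/r = 2 * 3.986e14 / 6.833972e+06 = 116652511.8921
Step 2: v_esc = sqrt(116652511.8921) = 10800.6 m/s

10800.6


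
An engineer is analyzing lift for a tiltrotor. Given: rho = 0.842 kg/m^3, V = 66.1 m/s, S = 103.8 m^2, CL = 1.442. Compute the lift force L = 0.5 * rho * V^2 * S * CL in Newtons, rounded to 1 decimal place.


Step 1: Calculate dynamic pressure q = 0.5 * 0.842 * 66.1^2 = 0.5 * 0.842 * 4369.21 = 1839.4374 Pa
Step 2: Multiply by wing area and lift coefficient: L = 1839.4374 * 103.8 * 1.442
Step 3: L = 190933.6032 * 1.442 = 275326.3 N

275326.3


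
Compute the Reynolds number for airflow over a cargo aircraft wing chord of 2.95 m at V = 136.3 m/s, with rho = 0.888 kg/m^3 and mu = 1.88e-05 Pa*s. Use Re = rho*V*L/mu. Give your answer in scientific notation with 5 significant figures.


Step 1: Numerator = rho * V * L = 0.888 * 136.3 * 2.95 = 357.05148
Step 2: Re = 357.05148 / 1.88e-05
Step 3: Re = 1.8992e+07

1.8992e+07


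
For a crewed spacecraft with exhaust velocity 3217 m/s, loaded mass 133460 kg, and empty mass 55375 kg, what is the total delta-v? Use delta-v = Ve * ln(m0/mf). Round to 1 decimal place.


Step 1: Mass ratio m0/mf = 133460 / 55375 = 2.410113
Step 2: ln(2.410113) = 0.879674
Step 3: delta-v = 3217 * 0.879674 = 2829.9 m/s

2829.9


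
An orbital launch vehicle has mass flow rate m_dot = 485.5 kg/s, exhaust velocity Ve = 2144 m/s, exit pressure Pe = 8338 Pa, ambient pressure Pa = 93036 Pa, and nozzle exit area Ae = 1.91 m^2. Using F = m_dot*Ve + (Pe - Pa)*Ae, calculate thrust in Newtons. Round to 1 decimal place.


Step 1: Momentum thrust = m_dot * Ve = 485.5 * 2144 = 1040912.0 N
Step 2: Pressure thrust = (Pe - Pa) * Ae = (8338 - 93036) * 1.91 = -161773.18 N
Step 3: Total thrust F = 1040912.0 + -161773.18 = 879138.8 N

879138.8


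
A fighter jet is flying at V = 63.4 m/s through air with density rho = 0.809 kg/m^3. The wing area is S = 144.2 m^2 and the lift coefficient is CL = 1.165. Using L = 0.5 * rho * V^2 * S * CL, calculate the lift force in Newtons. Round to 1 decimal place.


Step 1: Calculate dynamic pressure q = 0.5 * 0.809 * 63.4^2 = 0.5 * 0.809 * 4019.56 = 1625.912 Pa
Step 2: Multiply by wing area and lift coefficient: L = 1625.912 * 144.2 * 1.165
Step 3: L = 234456.5133 * 1.165 = 273141.8 N

273141.8


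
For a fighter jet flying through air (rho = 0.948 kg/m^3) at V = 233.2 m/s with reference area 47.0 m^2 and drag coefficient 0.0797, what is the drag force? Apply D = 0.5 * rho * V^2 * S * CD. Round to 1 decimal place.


Step 1: Dynamic pressure q = 0.5 * 0.948 * 233.2^2 = 25777.1818 Pa
Step 2: Drag D = q * S * CD = 25777.1818 * 47.0 * 0.0797
Step 3: D = 96558.7 N

96558.7


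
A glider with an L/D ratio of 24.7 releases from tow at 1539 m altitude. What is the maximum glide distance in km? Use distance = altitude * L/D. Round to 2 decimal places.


Step 1: Glide distance = altitude * L/D = 1539 * 24.7 = 38013.3 m
Step 2: Convert to km: 38013.3 / 1000 = 38.01 km

38.01


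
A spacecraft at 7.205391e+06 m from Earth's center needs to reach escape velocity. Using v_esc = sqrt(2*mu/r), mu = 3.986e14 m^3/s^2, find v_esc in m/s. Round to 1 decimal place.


Step 1: 2*mu/r = 2 * 3.986e14 / 7.205391e+06 = 110639380.9857
Step 2: v_esc = sqrt(110639380.9857) = 10518.5 m/s

10518.5


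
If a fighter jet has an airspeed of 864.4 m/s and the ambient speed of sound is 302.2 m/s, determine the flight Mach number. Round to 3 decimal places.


Step 1: M = V / a = 864.4 / 302.2
Step 2: M = 2.860

2.860


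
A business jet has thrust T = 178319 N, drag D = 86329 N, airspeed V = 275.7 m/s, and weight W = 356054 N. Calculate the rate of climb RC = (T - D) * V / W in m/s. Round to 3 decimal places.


Step 1: Excess thrust = T - D = 178319 - 86329 = 91990 N
Step 2: Excess power = 91990 * 275.7 = 25361643.0 W
Step 3: RC = 25361643.0 / 356054 = 71.230 m/s

71.230


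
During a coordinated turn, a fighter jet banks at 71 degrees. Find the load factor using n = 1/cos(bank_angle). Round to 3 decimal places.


Step 1: Convert 71 degrees to radians = 1.239184
Step 2: cos(71 deg) = 0.325568
Step 3: n = 1 / 0.325568 = 3.072

3.072


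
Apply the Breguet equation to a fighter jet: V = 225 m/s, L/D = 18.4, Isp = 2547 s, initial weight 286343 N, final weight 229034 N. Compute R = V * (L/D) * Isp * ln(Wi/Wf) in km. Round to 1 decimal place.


Step 1: Coefficient = V * (L/D) * Isp = 225 * 18.4 * 2547 = 10544580.0 m
Step 2: Wi/Wf = 286343 / 229034 = 1.25022
Step 3: ln(1.25022) = 0.22332
Step 4: R = 10544580.0 * 0.22332 = 2354814.9 m = 2354.8 km

2354.8


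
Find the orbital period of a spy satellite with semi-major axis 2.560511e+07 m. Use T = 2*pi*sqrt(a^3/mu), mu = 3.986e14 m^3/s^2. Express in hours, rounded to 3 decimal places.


Step 1: a^3 / mu = 1.678726e+22 / 3.986e14 = 4.211557e+07
Step 2: sqrt(4.211557e+07) = 6489.6507 s
Step 3: T = 2*pi * 6489.6507 = 40775.68 s
Step 4: T in hours = 40775.68 / 3600 = 11.327 hours

11.327


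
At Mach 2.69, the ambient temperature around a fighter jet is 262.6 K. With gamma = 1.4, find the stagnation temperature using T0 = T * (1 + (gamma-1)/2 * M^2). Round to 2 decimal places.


Step 1: (gamma-1)/2 = 0.2
Step 2: M^2 = 7.2361
Step 3: 1 + 0.2 * 7.2361 = 2.44722
Step 4: T0 = 262.6 * 2.44722 = 642.64 K

642.64


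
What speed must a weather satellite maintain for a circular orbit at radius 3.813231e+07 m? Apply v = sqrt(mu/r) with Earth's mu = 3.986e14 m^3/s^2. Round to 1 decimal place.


Step 1: mu / r = 3.986e14 / 3.813231e+07 = 10453077.7181
Step 2: v = sqrt(10453077.7181) = 3233.1 m/s

3233.1


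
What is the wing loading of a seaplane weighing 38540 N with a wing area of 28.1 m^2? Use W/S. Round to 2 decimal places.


Step 1: Wing loading = W / S = 38540 / 28.1
Step 2: Wing loading = 1371.53 N/m^2

1371.53


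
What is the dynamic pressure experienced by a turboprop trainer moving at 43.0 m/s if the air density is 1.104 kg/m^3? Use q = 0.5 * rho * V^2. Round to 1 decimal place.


Step 1: V^2 = 43.0^2 = 1849.0
Step 2: q = 0.5 * 1.104 * 1849.0
Step 3: q = 1020.6 Pa

1020.6


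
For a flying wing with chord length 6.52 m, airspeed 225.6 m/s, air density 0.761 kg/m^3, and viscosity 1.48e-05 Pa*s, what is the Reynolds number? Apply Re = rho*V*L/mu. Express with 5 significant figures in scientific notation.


Step 1: Numerator = rho * V * L = 0.761 * 225.6 * 6.52 = 1119.364032
Step 2: Re = 1119.364032 / 1.48e-05
Step 3: Re = 7.5633e+07

7.5633e+07


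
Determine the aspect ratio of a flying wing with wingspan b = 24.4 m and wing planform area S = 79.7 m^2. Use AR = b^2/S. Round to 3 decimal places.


Step 1: b^2 = 24.4^2 = 595.36
Step 2: AR = 595.36 / 79.7 = 7.470

7.470
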